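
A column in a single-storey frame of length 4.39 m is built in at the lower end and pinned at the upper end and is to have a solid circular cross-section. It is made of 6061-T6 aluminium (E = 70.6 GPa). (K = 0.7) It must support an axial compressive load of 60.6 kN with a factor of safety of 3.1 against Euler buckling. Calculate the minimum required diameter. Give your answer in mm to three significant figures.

Required P_cr = n·P = 3.1 × 60.6 = 187.9 kN
L_e = K·L = 0.7 × 4.39 = 3.073 m
Required I = P_cr·L_e²/(π²E) = 1.879×10^5 × 3.073² / (π² × 7.06×10^10) = 2.546×10^-6 m⁴
I_req = 2.546×10^6 mm⁴
Solid circle: I = πd⁴/64  ⇒  d = (64I/π)^(1/4) = (64×2.546×10^6/π)^(1/4) = 84.9 mm

d ≈ 84.9 mm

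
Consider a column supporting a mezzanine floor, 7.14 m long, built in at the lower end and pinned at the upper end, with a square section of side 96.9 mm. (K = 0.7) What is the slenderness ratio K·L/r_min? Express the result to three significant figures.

λ ≈ 179

I = a⁴/12 = 96.9⁴/12 = 7.347×10^6 mm⁴
A = 9.390×10^3 mm²;  r_min = √(I/A) = √(7.347×10^6/9.390×10^3) = 27.97 mm
L_e = K·L = 0.7 × 7.14 m = 4.998 m = 4998.0 mm
λ = L_e / r_min = 4998.0 / 27.97 = 179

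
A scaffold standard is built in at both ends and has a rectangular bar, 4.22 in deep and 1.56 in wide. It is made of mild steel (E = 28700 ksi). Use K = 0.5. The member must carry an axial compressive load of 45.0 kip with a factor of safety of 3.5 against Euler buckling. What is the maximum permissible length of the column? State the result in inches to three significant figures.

L_max ≈ 98.0 in

Buckling occurs about the weak axis: I_min = h·b³/12 with b = 1.56 in (the shorter side).
I_min = 4.22×1.56³/12 = 1.335 in⁴
Required critical load P_cr = n·P = 3.5 × 45.0 = 157.5 kip = 1.575×10^5 lb
From P_cr = π²EI/(K·L)²:  L = (1/K)·√(π²EI/P_cr) = (1/0.5)·√(π²×2.87×10^7×1.335/1.575×10^5)
L = 98.0 in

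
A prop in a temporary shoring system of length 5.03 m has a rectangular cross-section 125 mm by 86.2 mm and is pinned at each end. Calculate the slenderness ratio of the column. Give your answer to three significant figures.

For a rectangle r_min = b/√12 = 86.2/√12 = 24.88 mm
L_e = K·L = 1 × 5.03 m = 5.030 m = 5030.0 mm
λ = L_e / r_min = 5030.0 / 24.88 = 202

λ ≈ 202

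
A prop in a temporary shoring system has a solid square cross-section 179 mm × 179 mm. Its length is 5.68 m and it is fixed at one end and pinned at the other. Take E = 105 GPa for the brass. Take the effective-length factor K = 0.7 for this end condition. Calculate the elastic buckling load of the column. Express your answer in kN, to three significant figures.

P_cr ≈ 5610 kN

I = a⁴/12 = 179⁴/12 = 8.555×10^7 mm⁴
I = 8.555×10^7 mm⁴ = 8.555×10^-5 m⁴
Effective length L_e = K·L = 0.7 × 5.68 = 3.976 m
P_cr = π²EI / L_e² = π² × 105×10⁹ × 8.555×10^-5 / 3.976² = 5.608×10^6 N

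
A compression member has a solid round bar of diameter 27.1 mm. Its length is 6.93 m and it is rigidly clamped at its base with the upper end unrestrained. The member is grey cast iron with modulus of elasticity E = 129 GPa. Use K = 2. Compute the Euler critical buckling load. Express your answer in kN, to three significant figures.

I = πd⁴/64 = π×27.1⁴/64 = 2.648×10^4 mm⁴
I = 2.648×10^4 mm⁴ = 2.648×10^-8 m⁴
Effective length L_e = K·L = 2 × 6.93 = 13.86 m
P_cr = π²EI / L_e² = π² × 129×10⁹ × 2.648×10^-8 / 13.86² = 175.5 N

P_cr ≈ 0.175 kN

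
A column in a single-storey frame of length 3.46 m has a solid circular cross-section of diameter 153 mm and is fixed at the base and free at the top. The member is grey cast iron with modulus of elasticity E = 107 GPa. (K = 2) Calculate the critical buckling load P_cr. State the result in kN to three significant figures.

I = πd⁴/64 = π×153⁴/64 = 2.690×10^7 mm⁴
I = 2.690×10^7 mm⁴ = 2.690×10^-5 m⁴
Effective length L_e = K·L = 2 × 3.46 = 6.920 m
P_cr = π²EI / L_e² = π² × 107×10⁹ × 2.690×10^-5 / 6.920² = 5.932×10^5 N

P_cr ≈ 593 kN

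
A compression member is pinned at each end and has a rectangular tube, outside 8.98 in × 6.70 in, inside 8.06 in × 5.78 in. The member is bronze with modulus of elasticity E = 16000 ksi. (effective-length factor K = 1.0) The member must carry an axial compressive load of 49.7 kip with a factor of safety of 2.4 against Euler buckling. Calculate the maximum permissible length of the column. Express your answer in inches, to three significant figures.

L_max ≈ 355 in

Weak-axis I_min = (h_o·b_o³ − h_i·b_i³)/12 with b_o = 6.70, b_i = 5.780 in (shorter outer/inner sides).
I_min = (8.98×6.70³ − 8.060×5.780³)/12 = 95.37 in⁴
Required critical load P_cr = n·P = 2.4 × 49.7 = 119.3 kip = 1.193×10^5 lb
From P_cr = π²EI/(K·L)²:  L = (1/K)·√(π²EI/P_cr) = (1/1)·√(π²×1.60×10^7×95.37/1.193×10^5)
L = 355 in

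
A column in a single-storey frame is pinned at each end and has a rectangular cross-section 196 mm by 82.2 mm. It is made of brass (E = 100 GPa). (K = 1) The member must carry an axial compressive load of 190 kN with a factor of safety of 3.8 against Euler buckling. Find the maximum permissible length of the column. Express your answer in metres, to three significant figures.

Buckling occurs about the weak axis: I_min = h·b³/12 with b = 82.2 mm (the shorter side).
I_min = 196×82.2³/12 = 9.072×10^6 mm⁴
I = 9.072×10^-6 m⁴
Required critical load P_cr = n·P = 3.8 × 190 = 722.0 kN = 7.220×10^5 N
From P_cr = π²EI/(K·L)²:  L = (1/K)·√(π²EI/P_cr) = (1/1)·√(π²×1.00×10^11×9.072×10^-6/7.220×10^5)
L = 3.52 m

L_max ≈ 3.52 m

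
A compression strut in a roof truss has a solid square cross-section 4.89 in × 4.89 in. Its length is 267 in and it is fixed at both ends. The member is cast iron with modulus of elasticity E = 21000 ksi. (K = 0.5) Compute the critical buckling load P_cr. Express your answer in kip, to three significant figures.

P_cr ≈ 554 kip

I = a⁴/12 = 4.89⁴/12 = 47.65 in⁴
Effective length L_e = K·L = 0.5 × 267 = 133.5 in
P_cr = π²EI / L_e² = π² × 21000×10³ × 47.65 / 133.5² = 5.541×10^5 lb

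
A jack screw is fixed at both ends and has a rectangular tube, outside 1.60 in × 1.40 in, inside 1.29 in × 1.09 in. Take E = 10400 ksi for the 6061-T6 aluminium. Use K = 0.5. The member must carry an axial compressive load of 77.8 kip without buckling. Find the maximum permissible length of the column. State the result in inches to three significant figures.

L_max ≈ 34.6 in

Weak-axis I_min = (h_o·b_o³ − h_i·b_i³)/12 with b_o = 1.40, b_i = 1.090 in (shorter outer/inner sides).
I_min = (1.60×1.40³ − 1.290×1.090³)/12 = 0.2267 in⁴
At the buckling limit P_cr = P = 7.780×10^4 lb
From P_cr = π²EI/(K·L)²:  L = (1/K)·√(π²EI/P_cr) = (1/0.5)·√(π²×1.04×10^7×0.2267/7.780×10^4)
L = 34.6 in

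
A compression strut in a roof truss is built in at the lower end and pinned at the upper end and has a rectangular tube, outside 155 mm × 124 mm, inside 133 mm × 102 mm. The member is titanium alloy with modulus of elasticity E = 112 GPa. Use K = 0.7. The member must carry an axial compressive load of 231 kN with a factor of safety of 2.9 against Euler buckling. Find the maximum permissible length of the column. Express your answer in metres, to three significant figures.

Weak-axis I_min = (h_o·b_o³ − h_i·b_i³)/12 with b_o = 124, b_i = 102.0 mm (shorter outer/inner sides).
I_min = (155×124³ − 133.0×102.0³)/12 = 1.287×10^7 mm⁴
I = 1.287×10^-5 m⁴
Required critical load P_cr = n·P = 2.9 × 231 = 669.9 kN = 6.699×10^5 N
From P_cr = π²EI/(K·L)²:  L = (1/K)·√(π²EI/P_cr) = (1/0.7)·√(π²×1.12×10^11×1.287×10^-5/6.699×10^5)
L = 6.58 m

L_max ≈ 6.58 m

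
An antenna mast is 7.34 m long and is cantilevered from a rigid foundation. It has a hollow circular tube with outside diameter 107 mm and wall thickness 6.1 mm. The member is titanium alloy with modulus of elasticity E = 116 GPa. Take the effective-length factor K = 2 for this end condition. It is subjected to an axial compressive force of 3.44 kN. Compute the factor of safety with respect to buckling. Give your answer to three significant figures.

Inner diameter d_i = 107 − 2×6.1 = 94.80 mm
I = π(d_o⁴ − d_i⁴)/64 = π(107⁴ − 94.80⁴)/64 = 2.470×10^6 mm⁴
I = 2.470×10^6 mm⁴ = 2.470×10^-6 m⁴
Effective length L_e = K·L = 2 × 7.34 = 14.68 m
P_cr = π²EI / L_e² = π² × 116×10⁹ × 2.470×10^-6 / 14.68² = 1.312×10^4 N
Factor of safety n = P_cr / P = 13.121 / 3.44 = 3.81

n ≈ 3.81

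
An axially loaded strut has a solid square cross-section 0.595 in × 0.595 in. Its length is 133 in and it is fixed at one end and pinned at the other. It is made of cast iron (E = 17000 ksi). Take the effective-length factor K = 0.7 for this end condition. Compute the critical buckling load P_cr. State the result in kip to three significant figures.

I = a⁴/12 = 0.595⁴/12 = 1.044×10^-2 in⁴
Effective length L_e = K·L = 0.7 × 133 = 93.10 in
P_cr = π²EI / L_e² = π² × 17000×10³ × 1.044×10^-2 / 93.10² = 202.2 lb

P_cr ≈ 0.202 kip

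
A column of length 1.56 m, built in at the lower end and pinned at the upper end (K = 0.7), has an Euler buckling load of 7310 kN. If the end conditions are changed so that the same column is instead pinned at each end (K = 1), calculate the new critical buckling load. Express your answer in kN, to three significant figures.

P_cr ≈ 3580 kN

P_cr ∝ 1/K², so P_cr,new = P_cr,old × (K_old/K_new)² = 7310 × (0.7/1)²
= 7310 × 0.4900 = 3580 kN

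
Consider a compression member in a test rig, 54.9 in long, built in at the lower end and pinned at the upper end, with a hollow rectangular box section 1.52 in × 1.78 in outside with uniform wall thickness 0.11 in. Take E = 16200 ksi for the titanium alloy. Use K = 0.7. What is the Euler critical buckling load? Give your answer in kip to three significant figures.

P_cr ≈ 25.5 kip

Inner dimensions: h_i = 1.78 − 2×0.11 = 1.560 in, b_i = 1.52 − 2×0.11 = 1.300 in
Weak-axis I_min = (h_o·b_o³ − h_i·b_i³)/12 with b_o = 1.52, b_i = 1.300 in (shorter outer/inner sides).
I_min = (1.78×1.52³ − 1.560×1.300³)/12 = 0.2353 in⁴
Effective length L_e = K·L = 0.7 × 54.9 = 38.43 in
P_cr = π²EI / L_e² = π² × 16200×10³ × 0.2353 / 38.43² = 2.547×10^4 lb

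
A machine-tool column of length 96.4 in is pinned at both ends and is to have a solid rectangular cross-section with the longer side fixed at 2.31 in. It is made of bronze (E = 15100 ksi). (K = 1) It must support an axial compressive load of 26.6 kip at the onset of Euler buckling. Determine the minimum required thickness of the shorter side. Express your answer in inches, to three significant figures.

b ≈ 2.05 in

L_e = K·L = 1 × 96.4 = 96.40 in
Required I = P_cr·L_e²/(π²E) = 2.660×10^4 × 96.40² / (π² × 1.51×10^7) = 1.659 in⁴
Rectangle, weak axis: I_min = h·b³/12 with h = 2.31 in fixed  ⇒  b = (12I/h)^(1/3) = 2.05 in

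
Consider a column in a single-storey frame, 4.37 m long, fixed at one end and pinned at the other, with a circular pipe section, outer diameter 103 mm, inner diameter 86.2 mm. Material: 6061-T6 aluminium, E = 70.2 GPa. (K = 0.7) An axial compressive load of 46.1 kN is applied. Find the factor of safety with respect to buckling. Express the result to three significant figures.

n ≈ 4.52

d_o = 103 mm, d_i = 86.2 mm
I = π(d_o⁴ − d_i⁴)/64 = π(103⁴ − 86.20⁴)/64 = 2.815×10^6 mm⁴
I = 2.815×10^6 mm⁴ = 2.815×10^-6 m⁴
Effective length L_e = K·L = 0.7 × 4.37 = 3.059 m
P_cr = π²EI / L_e² = π² × 70.2×10⁹ × 2.815×10^-6 / 3.059² = 2.084×10^5 N
Factor of safety n = P_cr / P = 208.40 / 46.1 = 4.52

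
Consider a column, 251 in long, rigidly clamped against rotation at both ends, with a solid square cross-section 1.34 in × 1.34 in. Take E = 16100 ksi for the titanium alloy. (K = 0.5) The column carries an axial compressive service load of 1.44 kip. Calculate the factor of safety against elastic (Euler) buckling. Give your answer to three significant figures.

n ≈ 1.88

I = a⁴/12 = 1.34⁴/12 = 0.2687 in⁴
Effective length L_e = K·L = 0.5 × 251 = 125.5 in
P_cr = π²EI / L_e² = π² × 16100×10³ × 0.2687 / 125.5² = 2.711×10^3 lb
Factor of safety n = P_cr / P = 2.7107 / 1.44 = 1.88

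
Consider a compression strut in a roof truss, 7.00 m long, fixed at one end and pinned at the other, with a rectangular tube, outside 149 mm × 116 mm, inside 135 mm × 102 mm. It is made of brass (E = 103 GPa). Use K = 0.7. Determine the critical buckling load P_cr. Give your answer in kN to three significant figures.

P_cr ≈ 315 kN

Weak-axis I_min = (h_o·b_o³ − h_i·b_i³)/12 with b_o = 116, b_i = 102.0 mm (shorter outer/inner sides).
I_min = (149×116³ − 135.0×102.0³)/12 = 7.443×10^6 mm⁴
I = 7.443×10^6 mm⁴ = 7.443×10^-6 m⁴
Effective length L_e = K·L = 0.7 × 7.00 = 4.900 m
P_cr = π²EI / L_e² = π² × 103×10⁹ × 7.443×10^-6 / 4.900² = 3.151×10^5 N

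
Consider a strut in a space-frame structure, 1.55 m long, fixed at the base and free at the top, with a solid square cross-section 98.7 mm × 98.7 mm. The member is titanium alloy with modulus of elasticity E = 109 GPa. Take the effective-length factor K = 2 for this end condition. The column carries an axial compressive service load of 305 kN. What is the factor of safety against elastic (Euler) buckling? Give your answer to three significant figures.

n ≈ 2.90

I = a⁴/12 = 98.7⁴/12 = 7.908×10^6 mm⁴
I = 7.908×10^6 mm⁴ = 7.908×10^-6 m⁴
Effective length L_e = K·L = 2 × 1.55 = 3.100 m
P_cr = π²EI / L_e² = π² × 109×10⁹ × 7.908×10^-6 / 3.100² = 8.853×10^5 N
Factor of safety n = P_cr / P = 885.30 / 305 = 2.90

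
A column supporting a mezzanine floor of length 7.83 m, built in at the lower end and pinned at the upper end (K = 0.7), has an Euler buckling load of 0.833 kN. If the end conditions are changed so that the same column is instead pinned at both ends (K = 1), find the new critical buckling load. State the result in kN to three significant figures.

P_cr ∝ 1/K², so P_cr,new = P_cr,old × (K_old/K_new)² = 0.833 × (0.7/1)²
= 0.833 × 0.4900 = 0.408 kN

P_cr ≈ 0.408 kN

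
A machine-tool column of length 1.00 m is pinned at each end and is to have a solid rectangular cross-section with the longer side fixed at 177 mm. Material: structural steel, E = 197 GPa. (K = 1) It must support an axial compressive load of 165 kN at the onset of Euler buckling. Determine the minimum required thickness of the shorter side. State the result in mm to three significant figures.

b ≈ 17.9 mm

L_e = K·L = 1 × 1.00 = 1.000 m
Required I = P_cr·L_e²/(π²E) = 1.650×10^5 × 1.000² / (π² × 1.97×10^11) = 8.486×10^-8 m⁴
I_req = 8.486×10^4 mm⁴
Rectangle, weak axis: I_min = h·b³/12 with h = 177 mm fixed  ⇒  b = (12I/h)^(1/3) = 17.9 mm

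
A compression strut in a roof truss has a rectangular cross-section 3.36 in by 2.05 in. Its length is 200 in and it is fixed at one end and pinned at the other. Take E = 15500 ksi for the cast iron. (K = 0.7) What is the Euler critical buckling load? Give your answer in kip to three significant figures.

P_cr ≈ 18.8 kip

Buckling occurs about the weak axis: I_min = h·b³/12 with b = 2.05 in (the shorter side).
I_min = 3.36×2.05³/12 = 2.412 in⁴
Effective length L_e = K·L = 0.7 × 200 = 140.0 in
P_cr = π²EI / L_e² = π² × 15500×10³ × 2.412 / 140.0² = 1.883×10^4 lb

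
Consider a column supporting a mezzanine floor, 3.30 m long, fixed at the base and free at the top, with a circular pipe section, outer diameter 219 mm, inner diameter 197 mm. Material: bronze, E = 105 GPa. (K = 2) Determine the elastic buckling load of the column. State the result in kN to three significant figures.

P_cr ≈ 927 kN

d_o = 219 mm, d_i = 197 mm
I = π(d_o⁴ − d_i⁴)/64 = π(219⁴ − 197.0⁴)/64 = 3.898×10^7 mm⁴
I = 3.898×10^7 mm⁴ = 3.898×10^-5 m⁴
Effective length L_e = K·L = 2 × 3.30 = 6.600 m
P_cr = π²EI / L_e² = π² × 105×10⁹ × 3.898×10^-5 / 6.600² = 9.274×10^5 N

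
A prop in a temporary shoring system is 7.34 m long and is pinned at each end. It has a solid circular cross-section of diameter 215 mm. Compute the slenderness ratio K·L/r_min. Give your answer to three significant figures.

For a solid circle r = d/4 = 215/4 = 53.75 mm
L_e = K·L = 1 × 7.34 m = 7.340 m = 7340.0 mm
λ = L_e / r_min = 7340.0 / 53.75 = 137

λ ≈ 137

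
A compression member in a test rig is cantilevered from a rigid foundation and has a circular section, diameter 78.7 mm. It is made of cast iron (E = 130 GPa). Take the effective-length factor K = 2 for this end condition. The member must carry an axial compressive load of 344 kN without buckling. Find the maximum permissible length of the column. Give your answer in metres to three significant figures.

L_max ≈ 1.33 m

I = πd⁴/64 = π×78.7⁴/64 = 1.883×10^6 mm⁴
I = 1.883×10^-6 m⁴
At the buckling limit P_cr = P = 3.440×10^5 N
From P_cr = π²EI/(K·L)²:  L = (1/K)·√(π²EI/P_cr) = (1/2)·√(π²×1.30×10^11×1.883×10^-6/3.440×10^5)
L = 1.33 m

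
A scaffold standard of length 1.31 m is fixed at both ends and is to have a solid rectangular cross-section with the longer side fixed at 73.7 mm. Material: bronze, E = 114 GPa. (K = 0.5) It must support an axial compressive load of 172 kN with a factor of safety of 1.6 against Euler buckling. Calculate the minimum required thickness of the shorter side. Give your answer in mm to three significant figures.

Required P_cr = n·P = 1.6 × 172 = 275.2 kN
L_e = K·L = 0.5 × 1.31 = 0.6550 m
Required I = P_cr·L_e²/(π²E) = 2.752×10^5 × 0.6550² / (π² × 1.14×10^11) = 1.049×10^-7 m⁴
I_req = 1.049×10^5 mm⁴
Rectangle, weak axis: I_min = h·b³/12 with h = 73.7 mm fixed  ⇒  b = (12I/h)^(1/3) = 25.8 mm

b ≈ 25.8 mm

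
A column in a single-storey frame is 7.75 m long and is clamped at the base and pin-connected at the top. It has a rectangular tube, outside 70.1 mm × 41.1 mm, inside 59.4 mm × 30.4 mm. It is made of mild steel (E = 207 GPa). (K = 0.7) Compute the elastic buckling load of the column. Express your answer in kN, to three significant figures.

Weak-axis I_min = (h_o·b_o³ − h_i·b_i³)/12 with b_o = 41.1, b_i = 30.40 mm (shorter outer/inner sides).
I_min = (70.1×41.1³ − 59.40×30.40³)/12 = 2.665×10^5 mm⁴
I = 2.665×10^5 mm⁴ = 2.665×10^-7 m⁴
Effective length L_e = K·L = 0.7 × 7.75 = 5.425 m
P_cr = π²EI / L_e² = π² × 207×10⁹ × 2.665×10^-7 / 5.425² = 1.850×10^4 N

P_cr ≈ 18.5 kN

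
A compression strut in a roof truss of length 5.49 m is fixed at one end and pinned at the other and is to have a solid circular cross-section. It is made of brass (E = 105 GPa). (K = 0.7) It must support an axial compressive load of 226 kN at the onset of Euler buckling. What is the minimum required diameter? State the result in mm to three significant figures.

d ≈ 90.0 mm

L_e = K·L = 0.7 × 5.49 = 3.843 m
Required I = P_cr·L_e²/(π²E) = 2.260×10^5 × 3.843² / (π² × 1.05×10^11) = 3.221×10^-6 m⁴
I_req = 3.221×10^6 mm⁴
Solid circle: I = πd⁴/64  ⇒  d = (64I/π)^(1/4) = (64×3.221×10^6/π)^(1/4) = 90.0 mm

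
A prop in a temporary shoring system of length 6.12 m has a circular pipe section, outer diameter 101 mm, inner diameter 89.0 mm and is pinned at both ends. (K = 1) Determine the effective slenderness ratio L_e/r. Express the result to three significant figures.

λ ≈ 182

d_o = 101 mm, d_i = 89.0 mm
I = π(d_o⁴ − d_i⁴)/64 = π(101⁴ − 89.00⁴)/64 = 2.028×10^6 mm⁴
A = 1.791×10^3 mm²;  r_min = √(I/A) = √(2.028×10^6/1.791×10^3) = 33.65 mm
L_e = K·L = 1 × 6.12 m = 6.120 m = 6120.0 mm
λ = L_e / r_min = 6120.0 / 33.65 = 182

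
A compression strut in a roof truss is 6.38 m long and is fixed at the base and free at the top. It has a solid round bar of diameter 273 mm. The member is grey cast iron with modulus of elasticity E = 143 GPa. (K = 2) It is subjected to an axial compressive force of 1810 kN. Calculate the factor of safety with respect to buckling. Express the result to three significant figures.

n ≈ 1.31

I = πd⁴/64 = π×273⁴/64 = 2.727×10^8 mm⁴
I = 2.727×10^8 mm⁴ = 2.727×10^-4 m⁴
Effective length L_e = K·L = 2 × 6.38 = 12.76 m
P_cr = π²EI / L_e² = π² × 143×10⁹ × 2.727×10^-4 / 12.76² = 2.363×10^6 N
Factor of safety n = P_cr / P = 2363.5 / 1810 = 1.31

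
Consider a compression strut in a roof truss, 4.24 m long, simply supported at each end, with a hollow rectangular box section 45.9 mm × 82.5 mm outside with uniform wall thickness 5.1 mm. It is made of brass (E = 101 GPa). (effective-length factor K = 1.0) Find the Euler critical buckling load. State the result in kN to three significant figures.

Inner dimensions: h_i = 82.5 − 2×5.1 = 72.30 mm, b_i = 45.9 − 2×5.1 = 35.70 mm
Weak-axis I_min = (h_o·b_o³ − h_i·b_i³)/12 with b_o = 45.9, b_i = 35.70 mm (shorter outer/inner sides).
I_min = (82.5×45.9³ − 72.30×35.70³)/12 = 3.907×10^5 mm⁴
I = 3.907×10^5 mm⁴ = 3.907×10^-7 m⁴
Effective length L_e = K·L = 1 × 4.24 = 4.240 m
P_cr = π²EI / L_e² = π² × 101×10⁹ × 3.907×10^-7 / 4.240² = 2.166×10^4 N

P_cr ≈ 21.7 kN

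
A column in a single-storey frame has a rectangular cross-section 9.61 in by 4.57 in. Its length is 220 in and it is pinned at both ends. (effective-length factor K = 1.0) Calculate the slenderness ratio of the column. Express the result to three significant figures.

λ ≈ 167

For a rectangle r_min = b/√12 = 4.57/√12 = 1.319 in
L_e = K·L = 1 × 220 = 220.0 in
λ = L_e / r_min = 220.00 / 1.319 = 167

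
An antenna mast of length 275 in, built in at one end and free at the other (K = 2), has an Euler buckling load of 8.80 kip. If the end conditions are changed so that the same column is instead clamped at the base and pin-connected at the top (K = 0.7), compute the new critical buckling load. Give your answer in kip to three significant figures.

P_cr ≈ 71.8 kip

P_cr ∝ 1/K², so P_cr,new = P_cr,old × (K_old/K_new)² = 8.80 × (2/0.7)²
= 8.80 × 8.163 = 71.8 kip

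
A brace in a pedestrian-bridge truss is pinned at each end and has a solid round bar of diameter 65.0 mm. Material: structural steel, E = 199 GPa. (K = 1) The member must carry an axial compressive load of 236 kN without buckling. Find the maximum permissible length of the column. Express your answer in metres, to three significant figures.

L_max ≈ 2.70 m

I = πd⁴/64 = π×65.0⁴/64 = 8.762×10^5 mm⁴
I = 8.762×10^-7 m⁴
At the buckling limit P_cr = P = 2.360×10^5 N
From P_cr = π²EI/(K·L)²:  L = (1/K)·√(π²EI/P_cr) = (1/1)·√(π²×1.99×10^11×8.762×10^-7/2.360×10^5)
L = 2.70 m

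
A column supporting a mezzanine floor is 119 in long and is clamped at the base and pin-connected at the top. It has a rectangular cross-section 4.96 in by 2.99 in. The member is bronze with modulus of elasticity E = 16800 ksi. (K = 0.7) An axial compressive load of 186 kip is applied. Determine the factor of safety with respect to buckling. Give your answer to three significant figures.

Buckling occurs about the weak axis: I_min = h·b³/12 with b = 2.99 in (the shorter side).
I_min = 4.96×2.99³/12 = 11.05 in⁴
Effective length L_e = K·L = 0.7 × 119 = 83.30 in
P_cr = π²EI / L_e² = π² × 16800×10³ × 11.05 / 83.30² = 2.640×10^5 lb
Factor of safety n = P_cr / P = 264.02 / 186 = 1.42

n ≈ 1.42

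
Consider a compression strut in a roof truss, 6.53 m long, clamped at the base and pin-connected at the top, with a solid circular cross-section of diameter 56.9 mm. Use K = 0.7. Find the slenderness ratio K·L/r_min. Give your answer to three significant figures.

I = πd⁴/64 = π×56.9⁴/64 = 5.145×10^5 mm⁴
A = 2.543×10^3 mm²;  r_min = √(I/A) = √(5.145×10^5/2.543×10^3) = 14.22 mm
L_e = K·L = 0.7 × 6.53 m = 4.571 m = 4571.0 mm
λ = L_e / r_min = 4571.0 / 14.22 = 321

λ ≈ 321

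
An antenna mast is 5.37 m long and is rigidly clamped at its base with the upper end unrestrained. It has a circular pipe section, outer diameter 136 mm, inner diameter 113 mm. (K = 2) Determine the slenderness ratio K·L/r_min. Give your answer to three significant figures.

λ ≈ 243

d_o = 136 mm, d_i = 113 mm
I = π(d_o⁴ − d_i⁴)/64 = π(136⁴ − 113.0⁴)/64 = 8.789×10^6 mm⁴
A = 4.498×10^3 mm²;  r_min = √(I/A) = √(8.789×10^6/4.498×10^3) = 44.20 mm
L_e = K·L = 2 × 5.37 m = 10.74 m = 10740 mm
λ = L_e / r_min = 10740 / 44.20 = 243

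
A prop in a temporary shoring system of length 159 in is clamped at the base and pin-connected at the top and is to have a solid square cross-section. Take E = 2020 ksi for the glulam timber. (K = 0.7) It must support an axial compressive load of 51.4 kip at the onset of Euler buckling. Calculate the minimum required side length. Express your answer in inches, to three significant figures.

a ≈ 4.42 in

L_e = K·L = 0.7 × 159 = 111.3 in
Required I = P_cr·L_e²/(π²E) = 5.140×10^4 × 111.3² / (π² × 2.02×10^6) = 31.94 in⁴
Solid square: I = a⁴/12  ⇒  a = (12I)^(1/4) = (12×31.94)^(1/4) = 4.42 in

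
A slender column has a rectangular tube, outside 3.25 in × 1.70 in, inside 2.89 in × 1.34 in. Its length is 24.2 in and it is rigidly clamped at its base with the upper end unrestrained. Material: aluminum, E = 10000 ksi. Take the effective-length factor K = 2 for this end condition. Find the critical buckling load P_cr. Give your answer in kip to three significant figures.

Weak-axis I_min = (h_o·b_o³ − h_i·b_i³)/12 with b_o = 1.70, b_i = 1.340 in (shorter outer/inner sides).
I_min = (3.25×1.70³ − 2.890×1.340³)/12 = 0.7511 in⁴
Effective length L_e = K·L = 2 × 24.2 = 48.40 in
P_cr = π²EI / L_e² = π² × 10000×10³ × 0.7511 / 48.40² = 3.165×10^4 lb

P_cr ≈ 31.6 kip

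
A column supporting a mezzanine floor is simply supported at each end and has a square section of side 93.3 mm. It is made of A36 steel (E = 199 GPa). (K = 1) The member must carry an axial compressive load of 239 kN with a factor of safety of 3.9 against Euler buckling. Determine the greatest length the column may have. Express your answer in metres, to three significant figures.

L_max ≈ 3.65 m

I = a⁴/12 = 93.3⁴/12 = 6.315×10^6 mm⁴
I = 6.315×10^-6 m⁴
Required critical load P_cr = n·P = 3.9 × 239 = 932.1 kN = 9.321×10^5 N
From P_cr = π²EI/(K·L)²:  L = (1/K)·√(π²EI/P_cr) = (1/1)·√(π²×1.99×10^11×6.315×10^-6/9.321×10^5)
L = 3.65 m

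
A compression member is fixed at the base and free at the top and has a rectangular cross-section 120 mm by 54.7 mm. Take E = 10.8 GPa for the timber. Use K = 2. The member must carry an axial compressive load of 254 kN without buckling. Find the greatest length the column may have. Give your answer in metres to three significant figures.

Buckling occurs about the weak axis: I_min = h·b³/12 with b = 54.7 mm (the shorter side).
I_min = 120×54.7³/12 = 1.637×10^6 mm⁴
I = 1.637×10^-6 m⁴
At the buckling limit P_cr = P = 2.540×10^5 N
From P_cr = π²EI/(K·L)²:  L = (1/K)·√(π²EI/P_cr) = (1/2)·√(π²×1.08×10^10×1.637×10^-6/2.540×10^5)
L = 0.414 m

L_max ≈ 0.414 m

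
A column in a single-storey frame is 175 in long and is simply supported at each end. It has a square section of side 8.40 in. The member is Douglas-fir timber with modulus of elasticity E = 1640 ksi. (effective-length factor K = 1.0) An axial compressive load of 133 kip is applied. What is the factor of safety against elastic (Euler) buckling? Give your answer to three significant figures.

n ≈ 1.65

I = a⁴/12 = 8.40⁴/12 = 414.9 in⁴
Effective length L_e = K·L = 1 × 175 = 175.0 in
P_cr = π²EI / L_e² = π² × 1640×10³ × 414.9 / 175.0² = 2.193×10^5 lb
Factor of safety n = P_cr / P = 219.28 / 133 = 1.65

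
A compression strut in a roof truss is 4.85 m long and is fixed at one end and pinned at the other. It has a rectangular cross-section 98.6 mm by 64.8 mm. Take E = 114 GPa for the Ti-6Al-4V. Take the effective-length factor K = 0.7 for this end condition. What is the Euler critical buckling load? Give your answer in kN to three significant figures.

Buckling occurs about the weak axis: I_min = h·b³/12 with b = 64.8 mm (the shorter side).
I_min = 98.6×64.8³/12 = 2.236×10^6 mm⁴
I = 2.236×10^6 mm⁴ = 2.236×10^-6 m⁴
Effective length L_e = K·L = 0.7 × 4.85 = 3.395 m
P_cr = π²EI / L_e² = π² × 114×10⁹ × 2.236×10^-6 / 3.395² = 2.182×10^5 N

P_cr ≈ 218 kN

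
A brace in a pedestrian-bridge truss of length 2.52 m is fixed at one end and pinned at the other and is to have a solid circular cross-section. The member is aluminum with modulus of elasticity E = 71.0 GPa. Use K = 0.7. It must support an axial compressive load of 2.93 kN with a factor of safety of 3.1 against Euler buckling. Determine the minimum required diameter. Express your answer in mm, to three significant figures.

Required P_cr = n·P = 3.1 × 2.93 = 9.083 kN
L_e = K·L = 0.7 × 2.52 = 1.764 m
Required I = P_cr·L_e²/(π²E) = 9.083×10^3 × 1.764² / (π² × 7.10×10^10) = 4.033×10^-8 m⁴
I_req = 4.033×10^4 mm⁴
Solid circle: I = πd⁴/64  ⇒  d = (64I/π)^(1/4) = (64×4.033×10^4/π)^(1/4) = 30.1 mm

d ≈ 30.1 mm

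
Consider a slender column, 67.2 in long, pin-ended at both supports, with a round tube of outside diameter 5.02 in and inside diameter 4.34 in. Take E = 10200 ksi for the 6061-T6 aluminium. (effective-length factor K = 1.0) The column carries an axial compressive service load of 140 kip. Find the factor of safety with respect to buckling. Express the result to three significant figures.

d_o = 5.02 in, d_i = 4.34 in
I = π(d_o⁴ − d_i⁴)/64 = π(5.02⁴ − 4.340⁴)/64 = 13.76 in⁴
Effective length L_e = K·L = 1 × 67.2 = 67.20 in
P_cr = π²EI / L_e² = π² × 10200×10³ × 13.76 / 67.20² = 3.067×10^5 lb
Factor of safety n = P_cr / P = 306.71 / 140 = 2.19

n ≈ 2.19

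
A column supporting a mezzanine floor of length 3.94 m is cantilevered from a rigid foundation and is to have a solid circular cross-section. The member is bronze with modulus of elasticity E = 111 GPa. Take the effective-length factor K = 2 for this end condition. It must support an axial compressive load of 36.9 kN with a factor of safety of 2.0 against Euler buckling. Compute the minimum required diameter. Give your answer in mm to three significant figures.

d ≈ 96.1 mm

Required P_cr = n·P = 2.0 × 36.9 = 73.80 kN
L_e = K·L = 2 × 3.94 = 7.880 m
Required I = P_cr·L_e²/(π²E) = 7.380×10^4 × 7.880² / (π² × 1.11×10^11) = 4.183×10^-6 m⁴
I_req = 4.183×10^6 mm⁴
Solid circle: I = πd⁴/64  ⇒  d = (64I/π)^(1/4) = (64×4.183×10^6/π)^(1/4) = 96.1 mm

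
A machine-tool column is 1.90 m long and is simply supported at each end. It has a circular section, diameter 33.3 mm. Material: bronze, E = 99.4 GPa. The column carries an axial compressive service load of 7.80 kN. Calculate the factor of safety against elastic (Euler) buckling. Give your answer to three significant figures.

n ≈ 2.10

I = πd⁴/64 = π×33.3⁴/64 = 6.036×10^4 mm⁴
I = 6.036×10^4 mm⁴ = 6.036×10^-8 m⁴
Effective length L_e = K·L = 1 × 1.90 = 1.900 m
P_cr = π²EI / L_e² = π² × 99.4×10⁹ × 6.036×10^-8 / 1.900² = 1.640×10^4 N
Factor of safety n = P_cr / P = 16.403 / 7.80 = 2.10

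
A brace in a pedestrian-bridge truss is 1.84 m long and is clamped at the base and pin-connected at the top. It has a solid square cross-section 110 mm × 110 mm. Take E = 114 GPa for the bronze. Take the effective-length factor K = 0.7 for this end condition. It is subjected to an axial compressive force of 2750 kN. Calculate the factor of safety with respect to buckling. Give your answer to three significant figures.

n ≈ 3.01

I = a⁴/12 = 110⁴/12 = 1.220×10^7 mm⁴
I = 1.220×10^7 mm⁴ = 1.220×10^-5 m⁴
Effective length L_e = K·L = 0.7 × 1.84 = 1.288 m
P_cr = π²EI / L_e² = π² × 114×10⁹ × 1.220×10^-5 / 1.288² = 8.275×10^6 N
Factor of safety n = P_cr / P = 8274.9 / 2750 = 3.01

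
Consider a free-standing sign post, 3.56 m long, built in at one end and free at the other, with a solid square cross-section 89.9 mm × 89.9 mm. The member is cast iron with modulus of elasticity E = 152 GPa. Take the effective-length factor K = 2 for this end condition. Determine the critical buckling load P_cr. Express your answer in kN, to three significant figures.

I = a⁴/12 = 89.9⁴/12 = 5.443×10^6 mm⁴
I = 5.443×10^6 mm⁴ = 5.443×10^-6 m⁴
Effective length L_e = K·L = 2 × 3.56 = 7.120 m
P_cr = π²EI / L_e² = π² × 152×10⁹ × 5.443×10^-6 / 7.120² = 1.611×10^5 N

P_cr ≈ 161 kN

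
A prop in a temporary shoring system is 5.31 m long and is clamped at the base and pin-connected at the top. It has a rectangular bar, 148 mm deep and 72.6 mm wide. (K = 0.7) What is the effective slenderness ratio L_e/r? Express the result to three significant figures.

λ ≈ 177

For a rectangle r_min = b/√12 = 72.6/√12 = 20.96 mm
L_e = K·L = 0.7 × 5.31 m = 3.717 m = 3717.0 mm
λ = L_e / r_min = 3717.0 / 20.96 = 177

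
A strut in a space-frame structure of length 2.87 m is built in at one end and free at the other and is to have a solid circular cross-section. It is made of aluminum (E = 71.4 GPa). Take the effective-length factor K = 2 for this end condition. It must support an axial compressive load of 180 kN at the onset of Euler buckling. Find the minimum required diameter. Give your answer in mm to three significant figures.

d ≈ 114 mm

L_e = K·L = 2 × 2.87 = 5.740 m
Required I = P_cr·L_e²/(π²E) = 1.800×10^5 × 5.740² / (π² × 7.14×10^10) = 8.416×10^-6 m⁴
I_req = 8.416×10^6 mm⁴
Solid circle: I = πd⁴/64  ⇒  d = (64I/π)^(1/4) = (64×8.416×10^6/π)^(1/4) = 114 mm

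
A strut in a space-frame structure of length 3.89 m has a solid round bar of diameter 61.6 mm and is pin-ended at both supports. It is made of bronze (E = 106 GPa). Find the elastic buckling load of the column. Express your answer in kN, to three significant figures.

P_cr ≈ 48.9 kN

I = πd⁴/64 = π×61.6⁴/64 = 7.068×10^5 mm⁴
I = 7.068×10^5 mm⁴ = 7.068×10^-7 m⁴
Effective length L_e = K·L = 1 × 3.89 = 3.890 m
P_cr = π²EI / L_e² = π² × 106×10⁹ × 7.068×10^-7 / 3.890² = 4.887×10^4 N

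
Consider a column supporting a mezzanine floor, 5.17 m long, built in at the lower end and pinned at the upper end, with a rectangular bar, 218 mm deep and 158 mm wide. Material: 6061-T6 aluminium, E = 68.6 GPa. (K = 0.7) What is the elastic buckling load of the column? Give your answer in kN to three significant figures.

P_cr ≈ 3700 kN

Buckling occurs about the weak axis: I_min = h·b³/12 with b = 158 mm (the shorter side).
I_min = 218×158³/12 = 7.166×10^7 mm⁴
I = 7.166×10^7 mm⁴ = 7.166×10^-5 m⁴
Effective length L_e = K·L = 0.7 × 5.17 = 3.619 m
P_cr = π²EI / L_e² = π² × 68.6×10⁹ × 7.166×10^-5 / 3.619² = 3.704×10^6 N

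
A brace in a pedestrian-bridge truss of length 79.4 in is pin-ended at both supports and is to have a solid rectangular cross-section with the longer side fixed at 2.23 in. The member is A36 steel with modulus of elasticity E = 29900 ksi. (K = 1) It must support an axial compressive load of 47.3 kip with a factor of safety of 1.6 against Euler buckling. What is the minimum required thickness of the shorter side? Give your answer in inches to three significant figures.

Required P_cr = n·P = 1.6 × 47.3 = 75.68 kip
L_e = K·L = 1 × 79.4 = 79.40 in
Required I = P_cr·L_e²/(π²E) = 7.568×10^4 × 79.40² / (π² × 2.99×10^7) = 1.617 in⁴
Rectangle, weak axis: I_min = h·b³/12 with h = 2.23 in fixed  ⇒  b = (12I/h)^(1/3) = 2.06 in

b ≈ 2.06 in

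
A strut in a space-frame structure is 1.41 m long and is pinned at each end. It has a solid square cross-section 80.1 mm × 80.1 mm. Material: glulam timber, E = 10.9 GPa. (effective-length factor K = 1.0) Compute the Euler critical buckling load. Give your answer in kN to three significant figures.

P_cr ≈ 186 kN

I = a⁴/12 = 80.1⁴/12 = 3.430×10^6 mm⁴
I = 3.430×10^6 mm⁴ = 3.430×10^-6 m⁴
Effective length L_e = K·L = 1 × 1.41 = 1.410 m
P_cr = π²EI / L_e² = π² × 10.9×10⁹ × 3.430×10^-6 / 1.410² = 1.856×10^5 N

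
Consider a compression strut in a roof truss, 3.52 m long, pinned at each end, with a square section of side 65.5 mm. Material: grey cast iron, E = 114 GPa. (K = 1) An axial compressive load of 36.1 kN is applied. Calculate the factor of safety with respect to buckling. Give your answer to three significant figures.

n ≈ 3.86

I = a⁴/12 = 65.5⁴/12 = 1.534×10^6 mm⁴
I = 1.534×10^6 mm⁴ = 1.534×10^-6 m⁴
Effective length L_e = K·L = 1 × 3.52 = 3.520 m
P_cr = π²EI / L_e² = π² × 114×10⁹ × 1.534×10^-6 / 3.520² = 1.393×10^5 N
Factor of safety n = P_cr / P = 139.28 / 36.1 = 3.86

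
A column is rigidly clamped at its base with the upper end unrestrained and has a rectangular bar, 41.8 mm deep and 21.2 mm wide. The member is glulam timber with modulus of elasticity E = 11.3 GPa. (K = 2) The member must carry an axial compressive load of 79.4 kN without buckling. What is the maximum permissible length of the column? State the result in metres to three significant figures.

Buckling occurs about the weak axis: I_min = h·b³/12 with b = 21.2 mm (the shorter side).
I_min = 41.8×21.2³/12 = 3.319×10^4 mm⁴
I = 3.319×10^-8 m⁴
At the buckling limit P_cr = P = 7.940×10^4 N
From P_cr = π²EI/(K·L)²:  L = (1/K)·√(π²EI/P_cr) = (1/2)·√(π²×1.13×10^10×3.319×10^-8/7.940×10^4)
L = 0.108 m

L_max ≈ 0.108 m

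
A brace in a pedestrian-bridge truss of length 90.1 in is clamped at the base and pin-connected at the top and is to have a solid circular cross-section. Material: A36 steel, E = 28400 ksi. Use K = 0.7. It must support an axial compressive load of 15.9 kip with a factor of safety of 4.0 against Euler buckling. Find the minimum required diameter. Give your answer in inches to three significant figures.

d ≈ 2.07 in

Required P_cr = n·P = 4.0 × 15.9 = 63.60 kip
L_e = K·L = 0.7 × 90.1 = 63.07 in
Required I = P_cr·L_e²/(π²E) = 6.360×10^4 × 63.07² / (π² × 2.84×10^7) = 0.9026 in⁴
Solid circle: I = πd⁴/64  ⇒  d = (64I/π)^(1/4) = (64×0.9026/π)^(1/4) = 2.07 in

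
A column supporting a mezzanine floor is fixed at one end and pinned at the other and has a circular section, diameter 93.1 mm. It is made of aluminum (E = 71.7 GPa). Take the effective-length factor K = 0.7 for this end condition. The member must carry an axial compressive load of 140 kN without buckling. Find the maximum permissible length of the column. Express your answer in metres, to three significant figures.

L_max ≈ 6.17 m

I = πd⁴/64 = π×93.1⁴/64 = 3.688×10^6 mm⁴
I = 3.688×10^-6 m⁴
At the buckling limit P_cr = P = 1.400×10^5 N
From P_cr = π²EI/(K·L)²:  L = (1/K)·√(π²EI/P_cr) = (1/0.7)·√(π²×7.17×10^10×3.688×10^-6/1.400×10^5)
L = 6.17 m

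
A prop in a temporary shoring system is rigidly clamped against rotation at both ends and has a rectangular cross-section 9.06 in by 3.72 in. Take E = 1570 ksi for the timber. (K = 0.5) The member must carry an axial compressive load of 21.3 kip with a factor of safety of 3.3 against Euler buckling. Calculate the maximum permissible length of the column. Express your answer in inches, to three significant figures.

Buckling occurs about the weak axis: I_min = h·b³/12 with b = 3.72 in (the shorter side).
I_min = 9.06×3.72³/12 = 38.87 in⁴
Required critical load P_cr = n·P = 3.3 × 21.3 = 70.29 kip = 7.029×10^4 lb
From P_cr = π²EI/(K·L)²:  L = (1/K)·√(π²EI/P_cr) = (1/0.5)·√(π²×1.57×10^6×38.87/7.029×10^4)
L = 185 in

L_max ≈ 185 in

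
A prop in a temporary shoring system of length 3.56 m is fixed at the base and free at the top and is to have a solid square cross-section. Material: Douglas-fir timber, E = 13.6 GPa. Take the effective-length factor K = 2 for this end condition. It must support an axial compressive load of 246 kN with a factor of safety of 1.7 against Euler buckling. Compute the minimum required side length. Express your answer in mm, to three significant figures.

a ≈ 209 mm

Required P_cr = n·P = 1.7 × 246 = 418.2 kN
L_e = K·L = 2 × 3.56 = 7.120 m
Required I = P_cr·L_e²/(π²E) = 4.182×10^5 × 7.120² / (π² × 1.36×10^10) = 1.579×10^-4 m⁴
I_req = 1.579×10^8 mm⁴
Solid square: I = a⁴/12  ⇒  a = (12I)^(1/4) = (12×1.579×10^8)^(1/4) = 209 mm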